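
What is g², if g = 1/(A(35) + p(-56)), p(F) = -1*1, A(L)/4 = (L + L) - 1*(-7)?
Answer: 1/94249 ≈ 1.0610e-5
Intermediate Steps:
A(L) = 28 + 8*L (A(L) = 4*((L + L) - 1*(-7)) = 4*(2*L + 7) = 4*(7 + 2*L) = 28 + 8*L)
p(F) = -1
g = 1/307 (g = 1/((28 + 8*35) - 1) = 1/((28 + 280) - 1) = 1/(308 - 1) = 1/307 ≈ 0.0032573)
g² = (1/307)² = 1/94249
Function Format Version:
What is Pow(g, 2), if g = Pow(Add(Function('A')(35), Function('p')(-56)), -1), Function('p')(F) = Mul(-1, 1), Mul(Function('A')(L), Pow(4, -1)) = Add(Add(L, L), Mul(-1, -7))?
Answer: Rational(1, 94249) ≈ 1.0610e-5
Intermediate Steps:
Function('A')(L) = Add(28, Mul(8, L)) (Function('A')(L) = Mul(4, Add(Add(L, L), Mul(-1, -7))) = Mul(4, Add(Mul(2, L), 7)) = Mul(4, Add(7, Mul(2, L))) = Add(28, Mul(8, L)))
Function('p')(F) = -1
g = Rational(1, 307) (g = Pow(Add(Add(28, Mul(8, 35)), -1), -1) = Pow(Add(Add(28, 280), -1), -1) = Pow(Add(308, -1), -1) = Pow(307, -1) = Rational(1, 307) ≈ 0.0032573)
Pow(g, 2) = Pow(Rational(1, 307), 2) = Rational(1, 94249)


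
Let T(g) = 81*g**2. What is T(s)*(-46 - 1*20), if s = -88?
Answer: -41399424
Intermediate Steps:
T(s)*(-46 - 1*20) = (81*(-88)**2)*(-46 - 1*20) = (81*7744)*(-46 - 20) = 627264*(-66) = -41399424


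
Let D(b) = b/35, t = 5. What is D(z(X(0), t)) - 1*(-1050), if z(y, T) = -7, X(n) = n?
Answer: 5249/5 ≈ 1049.8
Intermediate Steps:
D(b) = b/35 (D(b) = b*(1/35) = b/35)
D(z(X(0), t)) - 1*(-1050) = (1/35)*(-7) - 1*(-1050) = -1/5 + 1050 = 5249/5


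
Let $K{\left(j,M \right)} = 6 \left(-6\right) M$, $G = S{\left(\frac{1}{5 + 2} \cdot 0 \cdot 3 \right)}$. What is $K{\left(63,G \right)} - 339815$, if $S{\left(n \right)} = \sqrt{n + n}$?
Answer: $-339815$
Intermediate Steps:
$S{\left(n \right)} = \sqrt{2} \sqrt{n}$ ($S{\left(n \right)} = \sqrt{2 n} = \sqrt{2} \sqrt{n}$)
$G = 0$ ($G = \sqrt{2} \sqrt{\frac{1}{5 + 2} \cdot 0 \cdot 3} = \sqrt{2} \sqrt{\frac{1}{7} \cdot 0 \cdot 3} = \sqrt{2} \sqrt{0 \cdot 3} = \sqrt{2} \sqrt{0} = \sqrt{2} \cdot 0 = 0$)
$K{\left(j,M \right)} = - 36 M$
$K{\left(63,G \right)} - 339815 = \left(-36\right) 0 - 339815 = 0 - 339815 = -339815$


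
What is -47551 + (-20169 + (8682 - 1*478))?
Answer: -59516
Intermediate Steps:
-47551 + (-20169 + (8682 - 1*478)) = -47551 + (-20169 + (8682 - 478)) = -47551 + (-20169 + 8204) = -47551 - 11965 = -59516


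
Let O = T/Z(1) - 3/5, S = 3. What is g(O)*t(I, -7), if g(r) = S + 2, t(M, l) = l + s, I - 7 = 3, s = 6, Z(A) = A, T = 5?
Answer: -5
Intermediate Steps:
I = 10 (I = 7 + 3 = 10)
t(M, l) = 6 + l (t(M, l) = l + 6 = 6 + l)
O = 22/5 (O = 5/1 - 3/5 = 5*1 - 3*1/5 = 5 - 3/5 = 22/5 ≈ 4.4000)
g(r) = 5 (g(r) = 3 + 2 = 5)
g(O)*t(I, -7) = 5*(6 - 7) = 5*(-1) = -5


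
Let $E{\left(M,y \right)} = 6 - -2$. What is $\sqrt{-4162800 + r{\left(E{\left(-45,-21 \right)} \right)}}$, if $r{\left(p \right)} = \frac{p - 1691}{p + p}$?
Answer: $\frac{i \sqrt{66606483}}{4} \approx 2040.3 i$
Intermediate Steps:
$E{\left(M,y \right)} = 8$ ($E{\left(M,y \right)} = 6 + 2 = 8$)
$r{\left(p \right)} = \frac{-1691 + p}{2 p}$
$\sqrt{-4162800 + r{\left(E{\left(-45,-21 \right)} \right)}} = \sqrt{-4162800 + \frac{-1691 + 8}{2 \cdot 8}} = \sqrt{-4162800 + \frac{1}{2} \cdot \frac{1}{8} \left(-1683\right)} = \sqrt{-4162800 - \frac{1683}{16}} = \sqrt{- \frac{66606483}{16}} = \frac{i \sqrt{66606483}}{4}$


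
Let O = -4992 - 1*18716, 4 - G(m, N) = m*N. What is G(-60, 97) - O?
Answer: 29532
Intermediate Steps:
G(m, N) = 4 - N*m (G(m, N) = 4 - m*N = 4 - N*m)
O = -23708 (O = -4992 - 18716 = -23708)
G(-60, 97) - O = (4 - 1*97*(-60)) - 1*(-23708) = (4 + 5820) + 23708 = 5824 + 23708 = 29532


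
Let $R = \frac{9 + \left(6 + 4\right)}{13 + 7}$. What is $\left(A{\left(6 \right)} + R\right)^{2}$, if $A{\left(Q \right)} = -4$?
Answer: $\frac{3721}{400} \approx 9.3025$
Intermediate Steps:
$R = \frac{19}{20}$ ($R = \frac{9 + 10}{20} = 19 \cdot \frac{1}{20} = \frac{19}{20} \approx 0.95$)
$\left(A{\left(6 \right)} + R\right)^{2} = \left(-4 + \frac{19}{20}\right)^{2} = \left(- \frac{61}{20}\right)^{2} = \frac{3721}{400}$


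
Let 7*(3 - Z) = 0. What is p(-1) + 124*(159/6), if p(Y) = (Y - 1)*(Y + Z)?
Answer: 3282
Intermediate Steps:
Z = 3 (Z = 3 - ⅐*0 = 3 + 0 = 3)
p(Y) = (-1 + Y)*(3 + Y) (p(Y) = (Y - 1)*(Y + 3) = (-1 + Y)*(3 + Y))
p(-1) + 124*(159/6) = (-3 + (-1)² + 2*(-1)) + 124*(159/6) = (-3 + 1 - 2) + 124*(159*(⅙)) = -4 + 124*(53/2) = -4 + 3286 = 3282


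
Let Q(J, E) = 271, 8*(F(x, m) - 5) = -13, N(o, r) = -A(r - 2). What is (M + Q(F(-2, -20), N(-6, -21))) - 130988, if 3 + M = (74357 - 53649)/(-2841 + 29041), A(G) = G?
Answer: -856210823/6550 ≈ -1.3072e+5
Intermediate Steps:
N(o, r) = 2 - r (N(o, r) = -(r - 2) = -(-2 + r) = 2 - r)
F(x, m) = 27/8 (F(x, m) = 5 + (⅛)*(-13) = 5 - 13/8 = 27/8)
M = -14473/6550 (M = -3 + (74357 - 53649)/(-2841 + 29041) = -3 + 20708/26200 = -3 + 20708*(1/26200) = -3 + 5177/6550 = -14473/6550 ≈ -2.2096)
(M + Q(F(-2, -20), N(-6, -21))) - 130988 = (-14473/6550 + 271) - 130988 = 1760577/6550 - 130988 = -856210823/6550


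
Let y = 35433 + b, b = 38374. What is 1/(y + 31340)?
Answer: 1/105147 ≈ 9.5105e-6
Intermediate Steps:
y = 73807 (y = 35433 + 38374 = 73807)
1/(y + 31340) = 1/(73807 + 31340) = 1/105147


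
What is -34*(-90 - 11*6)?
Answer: 5304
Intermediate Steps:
-34*(-90 - 11*6) = -34*(-90 - 66) = -34*(-156) = 5304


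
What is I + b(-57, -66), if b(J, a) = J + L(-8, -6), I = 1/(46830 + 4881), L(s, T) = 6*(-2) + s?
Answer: -3981746/51711 ≈ -77.000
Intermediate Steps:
L(s, T) = -12 + s
I = 1/51711 ≈ 1.9338e-5
b(J, a) = -20 + J (b(J, a) = J + (-12 - 8) = J - 20 = -20 + J)
I + b(-57, -66) = 1/51711 + (-20 - 57) = 1/51711 - 77 = -3981746/51711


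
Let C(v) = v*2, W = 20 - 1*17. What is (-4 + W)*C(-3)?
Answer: 6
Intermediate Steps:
W = 3 (W = 20 - 17 = 3)
C(v) = 2*v
(-4 + W)*C(-3) = (-4 + 3)*(2*(-3)) = -1*(-6) = 6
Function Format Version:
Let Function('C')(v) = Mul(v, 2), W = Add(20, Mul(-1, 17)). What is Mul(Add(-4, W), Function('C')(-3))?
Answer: 6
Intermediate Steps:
W = 3 (W = Add(20, -17) = 3)
Function('C')(v) = Mul(2, v)
Mul(Add(-4, W), Function('C')(-3)) = Mul(Add(-4, 3), Mul(2, -3)) = Mul(-1, -6) = 6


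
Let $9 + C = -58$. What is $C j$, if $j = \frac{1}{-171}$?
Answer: $\frac{67}{171} \approx 0.39181$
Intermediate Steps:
$C = -67$ ($C = -9 - 58 = -67$)
$j = - \frac{1}{171} \approx -0.005848$
$C j = \left(-67\right) \left(- \frac{1}{171}\right) = \frac{67}{171}$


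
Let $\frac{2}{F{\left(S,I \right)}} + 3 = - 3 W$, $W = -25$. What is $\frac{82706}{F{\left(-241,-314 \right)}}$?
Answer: $2977416$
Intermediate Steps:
$F{\left(S,I \right)} = \frac{1}{36}$ ($F{\left(S,I \right)} = \frac{2}{-3 - -75} = \frac{2}{-3 + 75} = \frac{2}{72} = 2 \cdot \frac{1}{72} = \frac{1}{36}$)
$\frac{82706}{F{\left(-241,-314 \right)}} = 82706 \frac{1}{\frac{1}{36}} = 82706 \cdot 36 = 2977416$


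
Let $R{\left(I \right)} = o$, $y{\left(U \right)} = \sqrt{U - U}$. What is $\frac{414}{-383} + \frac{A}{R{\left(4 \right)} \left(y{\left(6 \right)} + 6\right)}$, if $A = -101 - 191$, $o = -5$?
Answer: $\frac{49708}{5745} \approx 8.6524$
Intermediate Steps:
$y{\left(U \right)} = 0$ ($y{\left(U \right)} = \sqrt{0} = 0$)
$R{\left(I \right)} = -5$
$A = -292$ ($A = -101 - 191 = -292$)
$\frac{414}{-383} + \frac{A}{R{\left(4 \right)} \left(y{\left(6 \right)} + 6\right)} = \frac{414}{-383} - \frac{292}{\left(-5\right) \left(0 + 6\right)} = 414 \left(- \frac{1}{383}\right) - \frac{292}{\left(-5\right) 6} = - \frac{414}{383} - \frac{292}{-30} = - \frac{414}{383} - - \frac{146}{15} = - \frac{414}{383} + \frac{146}{15} = \frac{49708}{5745}$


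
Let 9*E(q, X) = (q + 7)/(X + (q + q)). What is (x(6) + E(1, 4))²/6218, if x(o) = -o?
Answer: 12482/2266461 ≈ 0.0055073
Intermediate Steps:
E(q, X) = (7 + q)/(9*(X + 2*q)) (E(q, X) = ((q + 7)/(X + (q + q)))/9 = ((7 + q)/(X + 2*q))/9 = (7 + q)/(9*(X + 2*q)))
(x(6) + E(1, 4))²/6218 = (-1*6 + (7 + 1)/(9*(4 + 2*1)))²/6218 = (-6 + (⅑)*8/(4 + 2))²*(1/6218) = (-6 + (⅑)*8/6)²*(1/6218) = (-6 + (⅑)*(⅙)*8)²*(1/6218) = (-6 + 4/27)²*(1/6218) = (-158/27)²*(1/6218) = (24964/729)*(1/6218) = 12482/2266461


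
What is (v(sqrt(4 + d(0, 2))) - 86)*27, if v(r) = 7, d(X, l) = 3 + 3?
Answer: -2133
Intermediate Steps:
d(X, l) = 6
(v(sqrt(4 + d(0, 2))) - 86)*27 = (7 - 86)*27 = -79*27 = -2133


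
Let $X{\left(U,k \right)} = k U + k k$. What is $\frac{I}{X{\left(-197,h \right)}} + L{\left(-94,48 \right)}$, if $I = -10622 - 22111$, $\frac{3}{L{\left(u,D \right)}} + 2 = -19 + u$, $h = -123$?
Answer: $- \frac{51765}{60352} \approx -0.85772$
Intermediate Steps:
$X{\left(U,k \right)} = k^{2} + U k$ ($X{\left(U,k \right)} = U k + k^{2} = k^{2} + U k$)
$L{\left(u,D \right)} = \frac{3}{-21 + u}$ ($L{\left(u,D \right)} = \frac{3}{-2 + \left(-19 + u\right)} = \frac{3}{-21 + u}$)
$I = -32733$
$\frac{I}{X{\left(-197,h \right)}} + L{\left(-94,48 \right)} = - \frac{32733}{\left(-123\right) \left(-197 - 123\right)} + \frac{3}{-21 - 94} = - \frac{32733}{\left(-123\right) \left(-320\right)} + \frac{3}{-115} = - \frac{32733}{39360} + 3 \left(- \frac{1}{115}\right) = \left(-32733\right) \frac{1}{39360} - \frac{3}{115} = - \frac{10911}{13120} - \frac{3}{115} = - \frac{51765}{60352}$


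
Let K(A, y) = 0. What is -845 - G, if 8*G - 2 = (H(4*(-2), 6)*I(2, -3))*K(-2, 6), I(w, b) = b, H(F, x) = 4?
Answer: -3381/4 ≈ -845.25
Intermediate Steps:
G = ¼ (G = ¼ + ((4*(-3))*0)/8 = ¼ + (-12*0)/8 = ¼ + (⅛)*0 = ¼ + 0 = ¼ ≈ 0.25000)
-845 - G = -845 - 1*¼ = -845 - ¼ = -3381/4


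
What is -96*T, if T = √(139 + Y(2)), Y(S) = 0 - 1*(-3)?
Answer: -96*√142 ≈ -1144.0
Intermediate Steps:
Y(S) = 3 (Y(S) = 0 + 3 = 3)
T = √142 (T = √(139 + 3) = √142 ≈ 11.916)
-96*T = -96*√142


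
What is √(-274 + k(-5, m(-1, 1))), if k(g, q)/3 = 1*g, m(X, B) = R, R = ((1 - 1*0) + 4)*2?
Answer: 17*I ≈ 17.0*I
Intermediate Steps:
R = 10 (R = ((1 + 0) + 4)*2 = (1 + 4)*2 = 5*2 = 10)
m(X, B) = 10
k(g, q) = 3*g (k(g, q) = 3*(1*g) = 3*g)
√(-274 + k(-5, m(-1, 1))) = √(-274 + 3*(-5)) = √(-274 - 15) = √(-289) = 17*I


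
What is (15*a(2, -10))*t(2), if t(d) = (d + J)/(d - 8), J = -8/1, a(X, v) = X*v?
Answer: -300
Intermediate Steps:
J = -8 (J = -8*1 = -8)
t(d) = 1 (t(d) = (d - 8)/(d - 8) = (-8 + d)/(-8 + d) = 1)
(15*a(2, -10))*t(2) = (15*(2*(-10)))*1 = (15*(-20))*1 = -300*1 = -300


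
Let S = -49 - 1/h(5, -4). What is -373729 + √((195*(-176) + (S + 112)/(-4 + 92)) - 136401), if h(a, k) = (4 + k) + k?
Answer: -373729 + I*√10926098/8 ≈ -3.7373e+5 + 413.18*I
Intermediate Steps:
h(a, k) = 4 + 2*k
S = -195/4 (S = -49 - 1/(4 + 2*(-4)) = -49 - 1/(4 - 8) = -49 - 1/(-4) = -49 - 1*(-¼) = -49 + ¼ = -195/4 ≈ -48.750)
-373729 + √((195*(-176) + (S + 112)/(-4 + 92)) - 136401) = -373729 + √((195*(-176) + (-195/4 + 112)/(-4 + 92)) - 136401) = -373729 + √((-34320 + (253/4)/88) - 136401) = -373729 + √((-34320 + (253/4)*(1/88)) - 136401) = -373729 + √((-34320 + 23/32) - 136401) = -373729 + √(-1098217/32 - 136401) = -373729 + √(-5463049/32) = -373729 + I*√10926098/8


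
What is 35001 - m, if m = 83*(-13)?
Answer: 36080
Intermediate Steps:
m = -1079
35001 - m = 35001 - 1*(-1079) = 35001 + 1079 = 36080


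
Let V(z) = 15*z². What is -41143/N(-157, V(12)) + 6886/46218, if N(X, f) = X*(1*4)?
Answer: 952935791/14512452 ≈ 65.663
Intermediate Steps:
N(X, f) = 4*X (N(X, f) = X*4 = 4*X)
-41143/N(-157, V(12)) + 6886/46218 = -41143/(4*(-157)) + 6886/46218 = -41143/(-628) + 6886*(1/46218) = -41143*(-1/628) + 3443/23109 = 41143/628 + 3443/23109 = 952935791/14512452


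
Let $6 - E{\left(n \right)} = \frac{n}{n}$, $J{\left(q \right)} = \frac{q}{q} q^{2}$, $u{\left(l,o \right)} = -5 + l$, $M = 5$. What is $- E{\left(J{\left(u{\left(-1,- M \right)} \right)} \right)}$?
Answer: $-5$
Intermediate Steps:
$J{\left(q \right)} = q^{2}$ ($J{\left(q \right)} = 1 q^{2} = q^{2}$)
$E{\left(n \right)} = 5$ ($E{\left(n \right)} = 6 - \frac{n}{n} = 6 - 1 = 5$)
$- E{\left(J{\left(u{\left(-1,- M \right)} \right)} \right)} = \left(-1\right) 5 = -5$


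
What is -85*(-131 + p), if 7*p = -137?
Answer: 89590/7 ≈ 12799.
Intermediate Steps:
p = -137/7 (p = (⅐)*(-137) = -137/7 ≈ -19.571)
-85*(-131 + p) = -85*(-131 - 137/7) = -85*(-1054/7) = 89590/7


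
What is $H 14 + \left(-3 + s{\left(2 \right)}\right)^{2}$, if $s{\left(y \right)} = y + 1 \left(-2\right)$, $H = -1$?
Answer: $-5$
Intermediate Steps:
$s{\left(y \right)} = -2 + y$ ($s{\left(y \right)} = y - 2 = -2 + y$)
$H 14 + \left(-3 + s{\left(2 \right)}\right)^{2} = \left(-1\right) 14 + \left(-3 + \left(-2 + 2\right)\right)^{2} = -14 + \left(-3 + 0\right)^{2} = -14 + \left(-3\right)^{2} = -14 + 9 = -5$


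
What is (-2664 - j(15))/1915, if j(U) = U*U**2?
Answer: -6039/1915 ≈ -3.1535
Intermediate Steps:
j(U) = U**3
(-2664 - j(15))/1915 = (-2664 - 1*15**3)/1915 = (-2664 - 1*3375)*(1/1915) = (-2664 - 3375)*(1/1915) = -6039*1/1915 = -6039/1915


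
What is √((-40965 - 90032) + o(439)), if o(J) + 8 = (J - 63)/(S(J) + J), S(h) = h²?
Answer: I*√76373428045310/24145 ≈ 361.95*I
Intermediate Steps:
o(J) = -8 + (-63 + J)/(J + J²) (o(J) = -8 + (J - 63)/(J² + J) = -8 + (-63 + J)/(J + J²))
√((-40965 - 90032) + o(439)) = √((-40965 - 90032) + (-63 - 8*439² - 7*439)/(439*(1 + 439))) = √(-130997 + (1/439)*(-63 - 8*192721 - 3073)/440) = √(-130997 + (1/439)*(1/440)*(-63 - 1541768 - 3073)) = √(-130997 + (1/439)*(1/440)*(-1544904)) = √(-130997 - 193113/24145) = √(-3163115678/24145) = I*√76373428045310/24145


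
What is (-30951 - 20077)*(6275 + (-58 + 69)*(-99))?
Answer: -264631208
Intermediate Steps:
(-30951 - 20077)*(6275 + (-58 + 69)*(-99)) = -51028*(6275 + 11*(-99)) = -51028*(6275 - 1089) = -51028*5186 = -264631208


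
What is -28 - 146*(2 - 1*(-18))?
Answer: -2948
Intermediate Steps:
-28 - 146*(2 - 1*(-18)) = -28 - 146*(2 + 18) = -28 - 146*20 = -28 - 2920 = -2948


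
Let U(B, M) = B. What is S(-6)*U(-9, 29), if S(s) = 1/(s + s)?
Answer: ¾ ≈ 0.75000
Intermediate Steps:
S(s) = 1/(2*s)
S(-6)*U(-9, 29) = ((½)/(-6))*(-9) = ((½)*(-⅙))*(-9) = -1/12*(-9) = ¾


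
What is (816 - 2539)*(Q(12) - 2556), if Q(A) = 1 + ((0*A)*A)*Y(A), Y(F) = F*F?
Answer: 4402265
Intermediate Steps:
Y(F) = F²
Q(A) = 1 (Q(A) = 1 + ((0*A)*A)*A² = 1 + (0*A)*A² = 1 + 0*A² = 1 + 0 = 1)
(816 - 2539)*(Q(12) - 2556) = (816 - 2539)*(1 - 2556) = -1723*(-2555) = 4402265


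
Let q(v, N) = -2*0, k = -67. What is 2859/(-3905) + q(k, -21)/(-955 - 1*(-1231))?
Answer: -2859/3905 ≈ -0.73214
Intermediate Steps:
q(v, N) = 0
2859/(-3905) + q(k, -21)/(-955 - 1*(-1231)) = 2859/(-3905) + 0/(-955 - 1*(-1231)) = 2859*(-1/3905) + 0/(-955 + 1231) = -2859/3905 + 0/276 = -2859/3905 + 0*(1/276) = -2859/3905 + 0 = -2859/3905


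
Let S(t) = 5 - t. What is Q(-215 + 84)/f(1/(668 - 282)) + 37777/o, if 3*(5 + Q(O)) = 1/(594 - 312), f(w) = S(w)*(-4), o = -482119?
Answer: 270204940007/1573572776292 ≈ 0.17171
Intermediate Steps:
f(w) = -20 + 4*w (f(w) = (5 - w)*(-4) = -20 + 4*w)
Q(O) = -4229/846 (Q(O) = -5 + 1/(3*(594 - 312)) = -5 + (1/3)/282 = -5 + (1/3)*(1/282) = -5 + 1/846 = -4229/846)
Q(-215 + 84)/f(1/(668 - 282)) + 37777/o = -4229/(846*(-20 + 4/(668 - 282))) + 37777/(-482119) = -4229/(846*(-20 + 4/386)) + 37777*(-1/482119) = -4229/(846*(-20 + 4*(1/386))) - 37777/482119 = -4229/(846*(-20 + 2/193)) - 37777/482119 = -4229/(846*(-3858/193)) - 37777/482119 = -4229/846*(-193/3858) - 37777/482119 = 816197/3263868 - 37777/482119 = 270204940007/1573572776292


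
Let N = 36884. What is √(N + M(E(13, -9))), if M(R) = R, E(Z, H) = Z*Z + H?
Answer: 42*√21 ≈ 192.47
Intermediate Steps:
E(Z, H) = H + Z² (E(Z, H) = Z² + H = H + Z²)
√(N + M(E(13, -9))) = √(36884 + (-9 + 13²)) = √(36884 + (-9 + 169)) = √(36884 + 160) = √37044 = 42*√21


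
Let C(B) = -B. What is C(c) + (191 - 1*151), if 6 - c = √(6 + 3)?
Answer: 37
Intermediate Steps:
c = 3 (c = 6 - √(6 + 3) = 6 - √9 = 6 - 1*3 = 6 - 3 = 3)
C(c) + (191 - 1*151) = -1*3 + (191 - 1*151) = -3 + (191 - 151) = -3 + 40 = 37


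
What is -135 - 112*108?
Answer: -12231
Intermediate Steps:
-135 - 112*108 = -135 - 12096 = -12231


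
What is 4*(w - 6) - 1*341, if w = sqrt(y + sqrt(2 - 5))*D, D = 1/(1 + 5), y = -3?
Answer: -365 + 2*sqrt(-3 + I*sqrt(3))/3 ≈ -364.68 + 1.1985*I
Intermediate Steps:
D = 1/6 ≈ 0.16667
w = sqrt(-3 + I*sqrt(3))/6 (w = sqrt(-3 + sqrt(2 - 5))*(1/6) = sqrt(-3 + sqrt(-3))*(1/6) = sqrt(-3 + I*sqrt(3))*(1/6) = sqrt(-3 + I*sqrt(3))/6 ≈ 0.080286 + 0.29963*I)
4*(w - 6) - 1*341 = 4*(sqrt(-3 + I*sqrt(3))/6 - 6) - 1*341 = 4*(-6 + sqrt(-3 + I*sqrt(3))/6) - 341 = (-24 + 2*sqrt(-3 + I*sqrt(3))/3) - 341 = -365 + 2*sqrt(-3 + I*sqrt(3))/3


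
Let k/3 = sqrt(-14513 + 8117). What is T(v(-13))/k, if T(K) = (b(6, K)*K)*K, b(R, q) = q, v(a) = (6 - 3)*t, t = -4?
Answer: 96*I*sqrt(1599)/533 ≈ 7.2022*I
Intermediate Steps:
v(a) = -12 (v(a) = (6 - 3)*(-4) = 3*(-4) = -12)
k = 6*I*sqrt(1599) (k = 3*sqrt(-14513 + 8117) = 3*sqrt(-6396) = 3*(2*I*sqrt(1599)) = 6*I*sqrt(1599) ≈ 239.93*I)
T(K) = K**3 (T(K) = (K*K)*K = K**2*K = K**3)
T(v(-13))/k = (-12)**3/((6*I*sqrt(1599))) = -(-96)*I*sqrt(1599)/533 = 96*I*sqrt(1599)/533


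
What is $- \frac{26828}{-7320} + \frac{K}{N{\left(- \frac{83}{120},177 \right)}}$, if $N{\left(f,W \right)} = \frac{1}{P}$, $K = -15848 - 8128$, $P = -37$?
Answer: $\frac{1623421667}{1830} \approx 8.8712 \cdot 10^{5}$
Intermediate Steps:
$K = -23976$
$N{\left(f,W \right)} = - \frac{1}{37}$ ($N{\left(f,W \right)} = \frac{1}{-37} = - \frac{1}{37}$)
$- \frac{26828}{-7320} + \frac{K}{N{\left(- \frac{83}{120},177 \right)}} = - \frac{26828}{-7320} - \frac{23976}{- \frac{1}{37}} = \left(-26828\right) \left(- \frac{1}{7320}\right) - -887112 = \frac{6707}{1830} + 887112 = \frac{1623421667}{1830}$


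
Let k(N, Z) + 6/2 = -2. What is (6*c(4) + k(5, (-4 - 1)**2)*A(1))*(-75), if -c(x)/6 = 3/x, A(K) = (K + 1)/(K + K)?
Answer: 2400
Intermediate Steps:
k(N, Z) = -5 (k(N, Z) = -3 - 2 = -5)
A(K) = (1 + K)/(2*K) (A(K) = (1 + K)/((2*K)) = (1 + K)*(1/(2*K)) = (1 + K)/(2*K))
c(x) = -18/x
(6*c(4) + k(5, (-4 - 1)**2)*A(1))*(-75) = (6*(-18/4) - 5*(1 + 1)/(2*1))*(-75) = (6*(-18*1/4) - 5*2/2)*(-75) = (6*(-9/2) - 5*1)*(-75) = (-27 - 5)*(-75) = -32*(-75) = 2400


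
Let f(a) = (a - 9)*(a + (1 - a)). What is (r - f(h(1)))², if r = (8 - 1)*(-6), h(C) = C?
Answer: 1156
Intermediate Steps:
f(a) = -9 + a (f(a) = (-9 + a)*1 = -9 + a)
r = -42 (r = 7*(-6) = -42)
(r - f(h(1)))² = (-42 - (-9 + 1))² = (-42 - 1*(-8))² = (-42 + 8)² = (-34)² = 1156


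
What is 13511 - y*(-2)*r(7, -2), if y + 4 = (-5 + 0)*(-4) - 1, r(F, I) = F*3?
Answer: 14141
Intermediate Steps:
r(F, I) = 3*F
y = 15 (y = -4 + ((-5 + 0)*(-4) - 1) = -4 + (-5*(-4) - 1) = -4 + (20 - 1) = -4 + 19 = 15)
13511 - y*(-2)*r(7, -2) = 13511 - 15*(-2)*3*7 = 13511 - (-30)*21 = 13511 - 1*(-630) = 13511 + 630 = 14141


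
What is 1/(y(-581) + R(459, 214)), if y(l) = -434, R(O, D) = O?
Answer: 1/25 ≈ 0.040000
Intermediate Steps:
1/(y(-581) + R(459, 214)) = 1/(-434 + 459) = 1/25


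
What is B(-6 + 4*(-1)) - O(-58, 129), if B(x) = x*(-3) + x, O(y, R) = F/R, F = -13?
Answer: 2593/129 ≈ 20.101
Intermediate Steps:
O(y, R) = -13/R
B(x) = -2*x (B(x) = -3*x + x = -2*x)
B(-6 + 4*(-1)) - O(-58, 129) = -2*(-6 + 4*(-1)) - (-13)/129 = -2*(-6 - 4) - (-13)/129 = -2*(-10) - 1*(-13/129) = 20 + 13/129 = 2593/129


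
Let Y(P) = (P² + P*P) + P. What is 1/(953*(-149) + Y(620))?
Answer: 1/627423 ≈ 1.5938e-6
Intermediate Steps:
Y(P) = P + 2*P² (Y(P) = (P² + P²) + P = 2*P² + P = P + 2*P²)
1/(953*(-149) + Y(620)) = 1/(953*(-149) + 620*(1 + 2*620)) = 1/(-141997 + 620*(1 + 1240)) = 1/(-141997 + 620*1241) = 1/(-141997 + 769420) = 1/627423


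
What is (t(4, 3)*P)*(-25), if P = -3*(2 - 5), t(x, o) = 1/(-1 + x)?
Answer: -75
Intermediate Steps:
P = 9 (P = -3*(-3) = 9)
(t(4, 3)*P)*(-25) = (9/(-1 + 4))*(-25) = (9/3)*(-25) = ((⅓)*9)*(-25) = 3*(-25) = -75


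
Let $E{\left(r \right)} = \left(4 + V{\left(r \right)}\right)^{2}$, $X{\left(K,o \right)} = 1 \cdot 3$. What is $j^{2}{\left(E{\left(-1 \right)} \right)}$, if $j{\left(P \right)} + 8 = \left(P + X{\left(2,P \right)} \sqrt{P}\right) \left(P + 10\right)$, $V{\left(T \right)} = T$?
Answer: $111556$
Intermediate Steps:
$X{\left(K,o \right)} = 3$
$E{\left(r \right)} = \left(4 + r\right)^{2}$
$j{\left(P \right)} = -8 + \left(10 + P\right) \left(P + 3 \sqrt{P}\right)$ ($j{\left(P \right)} = -8 + \left(P + 3 \sqrt{P}\right) \left(P + 10\right) = -8 + \left(P + 3 \sqrt{P}\right) \left(10 + P\right) = -8 + \left(10 + P\right) \left(P + 3 \sqrt{P}\right)$)
$j^{2}{\left(E{\left(-1 \right)} \right)} = \left(-8 + \left(\left(4 - 1\right)^{2}\right)^{2} + 3 \left(\left(4 - 1\right)^{2}\right)^{\frac{3}{2}} + 10 \left(4 - 1\right)^{2} + 30 \sqrt{\left(4 - 1\right)^{2}}\right)^{2} = \left(-8 + \left(3^{2}\right)^{2} + 3 \left(3^{2}\right)^{\frac{3}{2}} + 10 \cdot 3^{2} + 30 \sqrt{3^{2}}\right)^{2} = \left(-8 + 9^{2} + 3 \cdot 9^{\frac{3}{2}} + 10 \cdot 9 + 30 \sqrt{9}\right)^{2} = \left(-8 + 81 + 3 \cdot 27 + 90 + 30 \cdot 3\right)^{2} = \left(-8 + 81 + 81 + 90 + 90\right)^{2} = 334^{2} = 111556$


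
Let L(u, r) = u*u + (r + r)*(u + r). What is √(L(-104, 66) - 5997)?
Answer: I*√197 ≈ 14.036*I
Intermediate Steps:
L(u, r) = u² + 2*r*(r + u) (L(u, r) = u² + (2*r)*(r + u) = u² + 2*r*(r + u))
√(L(-104, 66) - 5997) = √(((-104)² + 2*66² + 2*66*(-104)) - 5997) = √((10816 + 2*4356 - 13728) - 5997) = √((10816 + 8712 - 13728) - 5997) = √(5800 - 5997) = √(-197) = I*√197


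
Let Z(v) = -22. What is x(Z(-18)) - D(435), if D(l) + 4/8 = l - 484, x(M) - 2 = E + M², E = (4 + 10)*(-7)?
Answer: 875/2 ≈ 437.50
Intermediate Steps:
E = -98 (E = 14*(-7) = -98)
x(M) = -96 + M² (x(M) = 2 + (-98 + M²) = -96 + M²)
D(l) = -969/2 + l (D(l) = -½ + (l - 484) = -½ + (-484 + l) = -969/2 + l)
x(Z(-18)) - D(435) = (-96 + (-22)²) - (-969/2 + 435) = (-96 + 484) - 1*(-99/2) = 388 + 99/2 = 875/2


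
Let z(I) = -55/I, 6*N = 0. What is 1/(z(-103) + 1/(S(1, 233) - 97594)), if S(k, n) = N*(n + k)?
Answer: 10052182/5367567 ≈ 1.8728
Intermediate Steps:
N = 0 (N = (⅙)*0 = 0)
S(k, n) = 0 (S(k, n) = 0*(n + k) = 0*(k + n) = 0)
1/(z(-103) + 1/(S(1, 233) - 97594)) = 1/(-55/(-103) + 1/(0 - 97594)) = 1/(-55*(-1/103) + 1/(-97594)) = 1/(55/103 - 1/97594) = 1/(5367567/10052182) = 10052182/5367567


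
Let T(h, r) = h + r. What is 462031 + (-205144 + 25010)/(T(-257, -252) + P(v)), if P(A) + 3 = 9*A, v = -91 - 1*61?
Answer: 434399207/940 ≈ 4.6213e+5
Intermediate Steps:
v = -152 (v = -91 - 61 = -152)
P(A) = -3 + 9*A
462031 + (-205144 + 25010)/(T(-257, -252) + P(v)) = 462031 + (-205144 + 25010)/((-257 - 252) + (-3 + 9*(-152))) = 462031 - 180134/(-509 + (-3 - 1368)) = 462031 - 180134/(-509 - 1371) = 462031 - 180134/(-1880) = 462031 - 180134*(-1/1880) = 462031 + 90067/940 = 434399207/940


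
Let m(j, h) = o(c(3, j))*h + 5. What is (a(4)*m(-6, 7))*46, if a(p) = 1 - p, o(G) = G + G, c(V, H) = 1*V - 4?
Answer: 1242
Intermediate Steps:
c(V, H) = -4 + V (c(V, H) = V - 4 = -4 + V)
o(G) = 2*G
m(j, h) = 5 - 2*h (m(j, h) = (2*(-4 + 3))*h + 5 = (2*(-1))*h + 5 = -2*h + 5 = 5 - 2*h)
(a(4)*m(-6, 7))*46 = ((1 - 1*4)*(5 - 2*7))*46 = ((1 - 4)*(5 - 14))*46 = -3*(-9)*46 = 27*46 = 1242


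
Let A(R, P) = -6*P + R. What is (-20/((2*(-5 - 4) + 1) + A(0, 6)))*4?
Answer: 80/53 ≈ 1.5094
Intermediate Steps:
A(R, P) = R - 6*P
(-20/((2*(-5 - 4) + 1) + A(0, 6)))*4 = (-20/((2*(-5 - 4) + 1) + (0 - 6*6)))*4 = (-20/((2*(-9) + 1) + (0 - 36)))*4 = (-20/((-18 + 1) - 36))*4 = (-20/(-17 - 36))*4 = (-20/(-53))*4 = -1/53*(-20)*4 = (20/53)*4 = 80/53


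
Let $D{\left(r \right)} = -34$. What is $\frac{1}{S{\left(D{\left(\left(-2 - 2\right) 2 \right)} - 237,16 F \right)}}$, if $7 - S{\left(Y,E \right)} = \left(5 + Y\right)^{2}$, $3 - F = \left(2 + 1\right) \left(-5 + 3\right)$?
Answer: $- \frac{1}{70749} \approx -1.4134 \cdot 10^{-5}$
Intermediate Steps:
$F = 9$ ($F = 3 - \left(2 + 1\right) \left(-5 + 3\right) = 3 - 3 \left(-2\right) = 3 - -6 = 3 + 6 = 9$)
$S{\left(Y,E \right)} = 7 - \left(5 + Y\right)^{2}$
$\frac{1}{S{\left(D{\left(\left(-2 - 2\right) 2 \right)} - 237,16 F \right)}} = \frac{1}{7 - \left(5 - 271\right)^{2}} = \frac{1}{7 - \left(-266\right)^{2}} = \frac{1}{7 - 70756} = \frac{1}{-70749} = - \frac{1}{70749}$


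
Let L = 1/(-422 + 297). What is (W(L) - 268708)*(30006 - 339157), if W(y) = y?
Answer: 10383918672651/125 ≈ 8.3071e+10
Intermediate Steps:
L = -1/125 (L = 1/(-125) = -1/125 ≈ -0.0080000)
(W(L) - 268708)*(30006 - 339157) = (-1/125 - 268708)*(30006 - 339157) = -33588501/125*(-309151) = 10383918672651/125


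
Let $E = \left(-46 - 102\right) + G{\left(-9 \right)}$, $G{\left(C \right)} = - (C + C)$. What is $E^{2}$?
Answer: $16900$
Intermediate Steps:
$G{\left(C \right)} = - 2 C$
$E = -130$ ($E = \left(-46 - 102\right) - -18 = -148 + 18 = -130$)
$E^{2} = \left(-130\right)^{2} = 16900$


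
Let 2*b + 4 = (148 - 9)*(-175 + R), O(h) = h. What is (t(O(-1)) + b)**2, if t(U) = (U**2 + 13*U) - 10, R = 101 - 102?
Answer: 150209536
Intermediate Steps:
R = -1
b = -12234 (b = -2 + ((148 - 9)*(-175 - 1))/2 = -2 + (139*(-176))/2 = -2 + (1/2)*(-24464) = -2 - 12232 = -12234)
t(U) = -10 + U**2 + 13*U
(t(O(-1)) + b)**2 = ((-10 + (-1)**2 + 13*(-1)) - 12234)**2 = ((-10 + 1 - 13) - 12234)**2 = (-22 - 12234)**2 = (-12256)**2 = 150209536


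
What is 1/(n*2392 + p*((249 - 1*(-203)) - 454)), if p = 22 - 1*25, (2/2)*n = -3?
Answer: -1/7170 ≈ -0.00013947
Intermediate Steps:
n = -3
p = -3 (p = 22 - 25 = -3)
1/(n*2392 + p*((249 - 1*(-203)) - 454)) = 1/(-3*2392 - 3*((249 - 1*(-203)) - 454)) = 1/(-7176 - 3*((249 + 203) - 454)) = 1/(-7176 - 3*(452 - 454)) = 1/(-7176 - 3*(-2)) = 1/(-7176 + 6) = 1/(-7170) = -1/7170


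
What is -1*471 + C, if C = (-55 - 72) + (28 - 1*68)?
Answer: -638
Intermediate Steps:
C = -167 (C = -127 + (28 - 68) = -127 - 40 = -167)
-1*471 + C = -1*471 - 167 = -471 - 167 = -638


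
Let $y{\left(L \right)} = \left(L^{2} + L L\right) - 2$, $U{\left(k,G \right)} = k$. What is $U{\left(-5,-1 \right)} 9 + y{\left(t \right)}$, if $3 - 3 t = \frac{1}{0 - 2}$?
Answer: $- \frac{797}{18} \approx -44.278$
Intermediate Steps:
$t = \frac{7}{6}$ ($t = 1 - \frac{1}{3 \left(0 - 2\right)} = 1 - \frac{1}{3 \left(-2\right)} = 1 - - \frac{1}{6} = 1 + \frac{1}{6} = \frac{7}{6} \approx 1.1667$)
$y{\left(L \right)} = -2 + 2 L^{2}$ ($y{\left(L \right)} = \left(L^{2} + L^{2}\right) - 2 = 2 L^{2} - 2 = -2 + 2 L^{2}$)
$U{\left(-5,-1 \right)} 9 + y{\left(t \right)} = \left(-5\right) 9 - \left(2 - 2 \left(\frac{7}{6}\right)^{2}\right) = -45 + \left(-2 + 2 \cdot \frac{49}{36}\right) = -45 + \left(-2 + \frac{49}{18}\right) = -45 + \frac{13}{18} = - \frac{797}{18}$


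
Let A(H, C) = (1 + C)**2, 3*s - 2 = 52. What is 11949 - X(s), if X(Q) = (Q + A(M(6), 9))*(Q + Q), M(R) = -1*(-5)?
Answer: 7701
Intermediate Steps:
s = 18 (s = 2/3 + (1/3)*52 = 2/3 + 52/3 = 18)
M(R) = 5
X(Q) = 2*Q*(100 + Q) (X(Q) = (Q + (1 + 9)**2)*(Q + Q) = (Q + 10**2)*(2*Q) = (Q + 100)*(2*Q) = (100 + Q)*(2*Q) = 2*Q*(100 + Q))
11949 - X(s) = 11949 - 2*18*(100 + 18) = 11949 - 2*18*118 = 11949 - 1*4248 = 11949 - 4248 = 7701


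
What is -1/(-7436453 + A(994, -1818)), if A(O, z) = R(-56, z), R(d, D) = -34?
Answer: 1/7436487 ≈ 1.3447e-7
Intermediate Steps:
A(O, z) = -34
-1/(-7436453 + A(994, -1818)) = -1/(-7436453 - 34) = -1/(-7436487) = -1*(-1/7436487) = 1/7436487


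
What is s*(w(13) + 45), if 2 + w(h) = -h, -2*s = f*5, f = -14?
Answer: 1050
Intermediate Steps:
s = 35 (s = -(-7)*5 = -½*(-70) = 35)
w(h) = -2 - h
s*(w(13) + 45) = 35*((-2 - 1*13) + 45) = 35*((-2 - 13) + 45) = 35*(-15 + 45) = 35*30 = 1050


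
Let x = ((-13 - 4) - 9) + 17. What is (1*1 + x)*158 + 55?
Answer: -1209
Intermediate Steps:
x = -9 (x = (-17 - 9) + 17 = -26 + 17 = -9)
(1*1 + x)*158 + 55 = (1*1 - 9)*158 + 55 = (1 - 9)*158 + 55 = -8*158 + 55 = -1264 + 55 = -1209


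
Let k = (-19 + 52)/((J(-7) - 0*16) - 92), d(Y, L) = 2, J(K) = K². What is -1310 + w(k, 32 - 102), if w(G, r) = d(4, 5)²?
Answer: -1306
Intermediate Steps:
k = -33/43 (k = (-19 + 52)/(((-7)² - 0*16) - 92) = 33/((49 - 1*0) - 92) = 33/((49 + 0) - 92) = 33/(49 - 92) = 33/(-43) = 33*(-1/43) = -33/43 ≈ -0.76744)
w(G, r) = 4 (w(G, r) = 2² = 4)
-1310 + w(k, 32 - 102) = -1310 + 4 = -1306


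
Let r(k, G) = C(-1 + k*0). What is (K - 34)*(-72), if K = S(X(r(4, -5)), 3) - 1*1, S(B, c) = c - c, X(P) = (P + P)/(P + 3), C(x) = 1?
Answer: 2520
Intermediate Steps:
r(k, G) = 1
X(P) = 2*P/(3 + P) (X(P) = (2*P)/(3 + P) = 2*P/(3 + P))
S(B, c) = 0
K = -1 (K = 0 - 1*1 = 0 - 1 = -1)
(K - 34)*(-72) = (-1 - 34)*(-72) = -35*(-72) = 2520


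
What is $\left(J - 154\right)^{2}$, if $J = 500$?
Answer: $119716$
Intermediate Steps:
$\left(J - 154\right)^{2} = \left(500 - 154\right)^{2} = 346^{2} = 119716$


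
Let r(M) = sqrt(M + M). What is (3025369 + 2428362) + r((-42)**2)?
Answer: 5453731 + 42*sqrt(2) ≈ 5.4538e+6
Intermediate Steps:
r(M) = sqrt(2)*sqrt(M) (r(M) = sqrt(2*M) = sqrt(2)*sqrt(M))
(3025369 + 2428362) + r((-42)**2) = (3025369 + 2428362) + sqrt(2)*sqrt((-42)**2) = 5453731 + sqrt(2)*sqrt(1764) = 5453731 + sqrt(2)*42 = 5453731 + 42*sqrt(2)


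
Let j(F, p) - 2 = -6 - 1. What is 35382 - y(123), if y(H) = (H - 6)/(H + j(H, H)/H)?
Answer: 535102977/15124 ≈ 35381.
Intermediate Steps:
j(F, p) = -5 (j(F, p) = 2 + (-6 - 1) = 2 - 7 = -5)
y(H) = (-6 + H)/(H - 5/H) (y(H) = (H - 6)/(H - 5/H) = (-6 + H)/(H - 5/H))
35382 - y(123) = 35382 - 123*(-6 + 123)/(-5 + 123²) = 35382 - 123*117/(-5 + 15129) = 35382 - 123*117/15124 = 35382 - 1*14391/15124 = 35382 - 14391/15124 = 535102977/15124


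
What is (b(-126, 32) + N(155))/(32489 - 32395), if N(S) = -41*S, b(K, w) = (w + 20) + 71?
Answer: -3116/47 ≈ -66.298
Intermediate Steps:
b(K, w) = 91 + w (b(K, w) = (20 + w) + 71 = 91 + w)
(b(-126, 32) + N(155))/(32489 - 32395) = ((91 + 32) - 41*155)/(32489 - 32395) = (123 - 6355)/94 = -6232*1/94 = -3116/47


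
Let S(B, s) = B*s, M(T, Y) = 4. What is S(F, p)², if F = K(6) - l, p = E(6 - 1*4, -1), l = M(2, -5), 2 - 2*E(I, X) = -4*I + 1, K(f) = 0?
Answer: 324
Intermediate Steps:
E(I, X) = ½ + 2*I (E(I, X) = 1 - (-4*I + 1)/2 = 1 - (1 - 4*I)/2 = 1 + (-½ + 2*I) = ½ + 2*I)
l = 4
p = 9/2 (p = ½ + 2*(6 - 1*4) = ½ + 2*(6 - 4) = ½ + 2*2 = ½ + 4 = 9/2 ≈ 4.5000)
F = -4 (F = 0 - 1*4 = 0 - 4 = -4)
S(F, p)² = (-4*9/2)² = (-18)² = 324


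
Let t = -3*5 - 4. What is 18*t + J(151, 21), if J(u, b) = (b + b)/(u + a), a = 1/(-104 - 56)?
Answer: -2751886/8053 ≈ -341.72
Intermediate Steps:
a = -1/160 (a = 1/(-160) = -1/160 ≈ -0.0062500)
t = -19 (t = -15 - 4 = -19)
J(u, b) = 2*b/(-1/160 + u) (J(u, b) = (b + b)/(u - 1/160) = (2*b)/(-1/160 + u) = 2*b/(-1/160 + u))
18*t + J(151, 21) = 18*(-19) + 320*21/(-1 + 160*151) = -342 + 320*21/(-1 + 24160) = -342 + 320*21/24159 = -342 + 320*21*(1/24159) = -342 + 2240/8053 = -2751886/8053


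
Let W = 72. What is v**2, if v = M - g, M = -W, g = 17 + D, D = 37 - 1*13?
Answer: 12769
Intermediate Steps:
D = 24 (D = 37 - 13 = 24)
g = 41 (g = 17 + 24 = 41)
M = -72 (M = -1*72 = -72)
v = -113 (v = -72 - 1*41 = -72 - 41 = -113)
v**2 = (-113)**2 = 12769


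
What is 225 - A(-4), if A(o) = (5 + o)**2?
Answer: 224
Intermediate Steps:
225 - A(-4) = 225 - (5 - 4)**2 = 225 - 1*1**2 = 225 - 1*1 = 225 - 1 = 224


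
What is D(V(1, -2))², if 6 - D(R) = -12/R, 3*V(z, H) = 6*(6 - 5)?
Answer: 144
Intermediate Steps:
V(z, H) = 2 (V(z, H) = (6*(6 - 5))/3 = (6*1)/3 = (⅓)*6 = 2)
D(R) = 6 + 12/R (D(R) = 6 - (-12)/R = 6 + 12/R)
D(V(1, -2))² = (6 + 12/2)² = (6 + 12*(½))² = (6 + 6)² = 12² = 144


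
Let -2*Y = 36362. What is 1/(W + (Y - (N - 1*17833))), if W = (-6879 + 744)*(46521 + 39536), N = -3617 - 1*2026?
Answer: -1/527954400 ≈ -1.8941e-9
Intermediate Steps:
Y = -18181 (Y = -1/2*36362 = -18181)
N = -5643 (N = -3617 - 2026 = -5643)
W = -527959695 (W = -6135*86057 = -527959695)
1/(W + (Y - (N - 1*17833))) = 1/(-527959695 + (-18181 - (-5643 - 1*17833))) = 1/(-527959695 + (-18181 - (-5643 - 17833))) = 1/(-527959695 + (-18181 - 1*(-23476))) = 1/(-527959695 + (-18181 + 23476)) = 1/(-527959695 + 5295) = 1/(-527954400) = -1/527954400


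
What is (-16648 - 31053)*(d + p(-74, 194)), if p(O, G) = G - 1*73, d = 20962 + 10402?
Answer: -1501865985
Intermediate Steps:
d = 31364
p(O, G) = -73 + G (p(O, G) = G - 73 = -73 + G)
(-16648 - 31053)*(d + p(-74, 194)) = (-16648 - 31053)*(31364 + (-73 + 194)) = -47701*(31364 + 121) = -47701*31485 = -1501865985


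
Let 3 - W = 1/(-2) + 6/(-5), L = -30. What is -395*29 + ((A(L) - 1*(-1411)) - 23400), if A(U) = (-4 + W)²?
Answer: -3344351/100 ≈ -33444.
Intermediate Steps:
W = 47/10 (W = 3 - (1/(-2) + 6/(-5)) = 3 - (1*(-½) + 6*(-⅕)) = 3 - (-½ - 6/5) = 3 - 1*(-17/10) = 3 + 17/10 = 47/10 ≈ 4.7000)
A(U) = 49/100 (A(U) = (-4 + 47/10)² = (7/10)² = 49/100)
-395*29 + ((A(L) - 1*(-1411)) - 23400) = -395*29 + ((49/100 - 1*(-1411)) - 23400) = -79*145 + ((49/100 + 1411) - 23400) = -11455 + (141149/100 - 23400) = -11455 - 2198851/100 = -3344351/100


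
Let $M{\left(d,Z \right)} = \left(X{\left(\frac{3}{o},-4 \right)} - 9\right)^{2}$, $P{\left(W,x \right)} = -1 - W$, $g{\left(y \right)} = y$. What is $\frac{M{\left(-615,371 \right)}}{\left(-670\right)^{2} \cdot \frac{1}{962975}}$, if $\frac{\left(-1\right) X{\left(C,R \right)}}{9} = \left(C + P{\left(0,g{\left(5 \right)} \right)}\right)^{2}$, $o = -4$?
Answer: $\frac{13182164775}{4596736} \approx 2867.7$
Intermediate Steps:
$X{\left(C,R \right)} = - 9 \left(-1 + C\right)^{2}$ ($X{\left(C,R \right)} = - 9 \left(C - 1\right)^{2} = - 9 \left(-1 + C\right)^{2}$)
$M{\left(d,Z \right)} = \frac{342225}{256}$ ($M{\left(d,Z \right)} = \left(- 9 \left(-1 + \frac{3}{-4}\right)^{2} - 9\right)^{2} = \left(- 9 \left(-1 + 3 \left(- \frac{1}{4}\right)\right)^{2} - 9\right)^{2} = \left(- 9 \left(-1 - \frac{3}{4}\right)^{2} - 9\right)^{2} = \left(- 9 \left(- \frac{7}{4}\right)^{2} - 9\right)^{2} = \left(\left(-9\right) \frac{49}{16} - 9\right)^{2} = \left(- \frac{441}{16} - 9\right)^{2} = \left(- \frac{585}{16}\right)^{2} = \frac{342225}{256}$)
$\frac{M{\left(-615,371 \right)}}{\left(-670\right)^{2} \cdot \frac{1}{962975}} = \frac{342225}{256 \frac{\left(-670\right)^{2}}{962975}} = \frac{342225}{256 \cdot 448900 \cdot \frac{1}{962975}} = \frac{342225}{256 \cdot \frac{17956}{38519}} = \frac{342225}{256} \cdot \frac{38519}{17956} = \frac{13182164775}{4596736}$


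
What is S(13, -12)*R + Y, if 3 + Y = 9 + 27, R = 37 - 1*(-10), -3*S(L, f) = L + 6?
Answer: -794/3 ≈ -264.67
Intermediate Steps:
S(L, f) = -2 - L/3 (S(L, f) = -(L + 6)/3 = -(6 + L)/3 = -2 - L/3)
R = 47 (R = 37 + 10 = 47)
Y = 33 (Y = -3 + (9 + 27) = -3 + 36 = 33)
S(13, -12)*R + Y = (-2 - 1/3*13)*47 + 33 = (-2 - 13/3)*47 + 33 = -19/3*47 + 33 = -893/3 + 33 = -794/3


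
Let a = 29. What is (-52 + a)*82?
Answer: -1886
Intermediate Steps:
(-52 + a)*82 = (-52 + 29)*82 = -23*82 = -1886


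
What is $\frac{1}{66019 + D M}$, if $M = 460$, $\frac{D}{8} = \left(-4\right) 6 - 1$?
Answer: $- \frac{1}{25981} \approx -3.849 \cdot 10^{-5}$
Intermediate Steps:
$D = -200$ ($D = 8 \left(\left(-4\right) 6 - 1\right) = 8 \left(-24 - 1\right) = 8 \left(-25\right) = -200$)
$\frac{1}{66019 + D M} = \frac{1}{66019 - 92000} = \frac{1}{-25981} = - \frac{1}{25981}$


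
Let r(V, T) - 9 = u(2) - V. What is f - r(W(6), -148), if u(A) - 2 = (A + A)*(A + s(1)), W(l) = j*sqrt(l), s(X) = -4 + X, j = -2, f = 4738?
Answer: 4731 - 2*sqrt(6) ≈ 4726.1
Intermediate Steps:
W(l) = -2*sqrt(l)
u(A) = 2 + 2*A*(-3 + A) (u(A) = 2 + (A + A)*(A + (-4 + 1)) = 2 + (2*A)*(A - 3) = 2 + (2*A)*(-3 + A) = 2 + 2*A*(-3 + A))
r(V, T) = 7 - V (r(V, T) = 9 + ((2 - 6*2 + 2*2**2) - V) = 9 + ((2 - 12 + 2*4) - V) = 9 + ((2 - 12 + 8) - V) = 9 + (-2 - V) = 7 - V)
f - r(W(6), -148) = 4738 - (7 - (-2)*sqrt(6)) = 4738 - (7 + 2*sqrt(6)) = 4738 + (-7 - 2*sqrt(6)) = 4731 - 2*sqrt(6)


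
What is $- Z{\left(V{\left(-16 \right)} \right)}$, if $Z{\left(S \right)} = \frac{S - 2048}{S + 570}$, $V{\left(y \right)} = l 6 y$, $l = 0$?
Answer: $\frac{1024}{285} \approx 3.593$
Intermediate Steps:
$V{\left(y \right)} = 0$ ($V{\left(y \right)} = 0 \cdot 6 y = 0 y = 0$)
$Z{\left(S \right)} = \frac{-2048 + S}{570 + S}$
$- Z{\left(V{\left(-16 \right)} \right)} = - \frac{-2048 + 0}{570 + 0} = - \frac{-2048}{570} = \left(-1\right) \left(- \frac{1024}{285}\right) = \frac{1024}{285}$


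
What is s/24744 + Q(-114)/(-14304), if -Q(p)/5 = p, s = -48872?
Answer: -14857691/7373712 ≈ -2.0150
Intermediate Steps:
Q(p) = -5*p
s/24744 + Q(-114)/(-14304) = -48872/24744 - 5*(-114)/(-14304) = -48872*1/24744 + 570*(-1/14304) = -6109/3093 - 95/2384 = -14857691/7373712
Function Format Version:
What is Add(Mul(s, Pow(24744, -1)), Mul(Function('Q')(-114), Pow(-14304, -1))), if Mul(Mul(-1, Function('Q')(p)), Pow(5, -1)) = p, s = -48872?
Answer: Rational(-14857691, 7373712) ≈ -2.0150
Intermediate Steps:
Function('Q')(p) = Mul(-5, p)
Add(Mul(s, Pow(24744, -1)), Mul(Function('Q')(-114), Pow(-14304, -1))) = Add(Mul(-48872, Pow(24744, -1)), Mul(Mul(-5, -114), Pow(-14304, -1))) = Add(Mul(-48872, Rational(1, 24744)), Mul(570, Rational(-1, 14304))) = Add(Rational(-6109, 3093), Rational(-95, 2384)) = Rational(-14857691, 7373712)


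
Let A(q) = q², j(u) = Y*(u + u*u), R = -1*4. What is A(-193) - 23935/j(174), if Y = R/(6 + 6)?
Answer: 75620257/2030 ≈ 37251.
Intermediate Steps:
R = -4
Y = -⅓ (Y = -4/(6 + 6) = -4/12 = -4*1/12 = -⅓ ≈ -0.33333)
j(u) = -u/3 - u²/3 (j(u) = -(u + u*u)/3 = -(u + u²)/3 = -u/3 - u²/3)
A(-193) - 23935/j(174) = (-193)² - 23935*(-1/(58*(1 + 174))) = 37249 - 23935/((-⅓*174*175)) = 37249 - 23935/(-10150) = 37249 - 23935*(-1/10150) = 37249 + 4787/2030 = 75620257/2030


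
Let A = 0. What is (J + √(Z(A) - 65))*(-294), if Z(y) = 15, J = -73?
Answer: 21462 - 1470*I*√2 ≈ 21462.0 - 2078.9*I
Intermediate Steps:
(J + √(Z(A) - 65))*(-294) = (-73 + √(15 - 65))*(-294) = (-73 + √(-50))*(-294) = (-73 + 5*I*√2)*(-294) = 21462 - 1470*I*√2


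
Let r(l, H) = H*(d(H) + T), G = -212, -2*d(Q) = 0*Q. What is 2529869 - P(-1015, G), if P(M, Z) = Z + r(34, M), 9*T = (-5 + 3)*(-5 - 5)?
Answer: 22791029/9 ≈ 2.5323e+6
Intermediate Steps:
d(Q) = 0 (d(Q) = -0*Q = -1/2*0 = 0)
T = 20/9 (T = ((-5 + 3)*(-5 - 5))/9 = (-2*(-10))/9 = (1/9)*20 = 20/9 ≈ 2.2222)
r(l, H) = 20*H/9 (r(l, H) = H*(0 + 20/9) = H*(20/9) = 20*H/9)
P(M, Z) = Z + 20*M/9
2529869 - P(-1015, G) = 2529869 - (-212 + (20/9)*(-1015)) = 2529869 - (-212 - 20300/9) = 2529869 - 1*(-22208/9) = 2529869 + 22208/9 = 22791029/9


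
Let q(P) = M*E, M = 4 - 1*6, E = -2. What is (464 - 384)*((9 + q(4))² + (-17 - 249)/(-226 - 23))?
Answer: 3387760/249 ≈ 13605.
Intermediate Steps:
M = -2 (M = 4 - 6 = -2)
q(P) = 4 (q(P) = -2*(-2) = 4)
(464 - 384)*((9 + q(4))² + (-17 - 249)/(-226 - 23)) = (464 - 384)*((9 + 4)² + (-17 - 249)/(-226 - 23)) = 80*(13² - 266/(-249)) = 80*(169 - 266*(-1/249)) = 80*(169 + 266/249) = 80*(42347/249) = 3387760/249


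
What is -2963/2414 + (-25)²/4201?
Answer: -10938813/10141214 ≈ -1.0786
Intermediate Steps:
-2963/2414 + (-25)²/4201 = -2963*1/2414 + 625*(1/4201) = -2963/2414 + 625/4201 = -10938813/10141214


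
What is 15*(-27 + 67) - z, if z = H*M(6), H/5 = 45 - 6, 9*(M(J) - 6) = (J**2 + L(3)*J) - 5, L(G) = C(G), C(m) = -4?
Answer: -2165/3 ≈ -721.67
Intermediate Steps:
L(G) = -4
M(J) = 49/9 - 4*J/9 + J**2/9 (M(J) = 6 + ((J**2 - 4*J) - 5)/9 = 6 + (-5 + J**2 - 4*J)/9 = 6 + (-5/9 - 4*J/9 + J**2/9) = 49/9 - 4*J/9 + J**2/9)
H = 195 (H = 5*(45 - 6) = 5*39 = 195)
z = 3965/3 (z = 195*(49/9 - 4/9*6 + (1/9)*6**2) = 195*(49/9 - 8/3 + (1/9)*36) = 195*(49/9 - 8/3 + 4) = 195*(61/9) = 3965/3 ≈ 1321.7)
15*(-27 + 67) - z = 15*(-27 + 67) - 1*3965/3 = 15*40 - 3965/3 = 600 - 3965/3 = -2165/3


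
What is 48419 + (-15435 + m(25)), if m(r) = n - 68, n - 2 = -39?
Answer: 32879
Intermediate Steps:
n = -37 (n = 2 - 39 = -37)
m(r) = -105 (m(r) = -37 - 68 = -105)
48419 + (-15435 + m(25)) = 48419 + (-15435 - 105) = 48419 - 15540 = 32879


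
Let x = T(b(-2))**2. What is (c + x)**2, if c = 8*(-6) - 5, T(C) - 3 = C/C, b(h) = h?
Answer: 1369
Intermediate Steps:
T(C) = 4 (T(C) = 3 + C/C = 3 + 1 = 4)
x = 16 (x = 4**2 = 16)
c = -53 (c = -48 - 5 = -53)
(c + x)**2 = (-53 + 16)**2 = (-37)**2 = 1369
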